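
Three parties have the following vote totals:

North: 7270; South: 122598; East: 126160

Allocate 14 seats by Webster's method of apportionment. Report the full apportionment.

North 0, South 7, East 7

Standard divisor 256028/14 ≈ 18287.714; standard quotas: North 0.398, South 6.704, East 6.899.
Rounding to the nearest integer gives North 0, South 7, East 7 — total 14, matching the house size, so no adjustment is needed.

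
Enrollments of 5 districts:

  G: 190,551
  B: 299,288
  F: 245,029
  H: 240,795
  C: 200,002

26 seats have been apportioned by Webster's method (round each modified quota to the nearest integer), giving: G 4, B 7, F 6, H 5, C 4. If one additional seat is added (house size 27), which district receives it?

Priority for the next seat is population ÷ (current seats + 0.5).
Priorities: G 42344.667, B 39905.067, F 37696.769, H 43780.909, C 44444.889.
Highest priority: C.

C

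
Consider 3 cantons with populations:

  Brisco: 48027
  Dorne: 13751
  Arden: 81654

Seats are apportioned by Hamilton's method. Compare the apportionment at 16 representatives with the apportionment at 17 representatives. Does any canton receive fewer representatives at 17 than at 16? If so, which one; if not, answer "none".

At 16 seats: Brisco 5, Dorne 2, Arden 9.
At 17 seats: Brisco 6, Dorne 1, Arden 10.
Dorne drops from 2 to 1.

Dorne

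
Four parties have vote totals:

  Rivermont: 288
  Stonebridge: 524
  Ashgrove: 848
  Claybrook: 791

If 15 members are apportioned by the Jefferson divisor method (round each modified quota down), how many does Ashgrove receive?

5

Standard divisor 2451/15 ≈ 163.4; standard quotas: Rivermont 1.763, Stonebridge 3.207, Ashgrove 5.190, Claybrook 4.841.
Rounding down gives 1, 3, 5, 4 = 13 seats, so the divisor must be adjusted.
With modified divisor 142.13: modified quotas Rivermont 2.026, Stonebridge 3.687, Ashgrove 5.966, Claybrook 5.565.
Rounding down: Rivermont 2, Stonebridge 3, Ashgrove 5, Claybrook 5 (total 15).
Ashgrove receives 5.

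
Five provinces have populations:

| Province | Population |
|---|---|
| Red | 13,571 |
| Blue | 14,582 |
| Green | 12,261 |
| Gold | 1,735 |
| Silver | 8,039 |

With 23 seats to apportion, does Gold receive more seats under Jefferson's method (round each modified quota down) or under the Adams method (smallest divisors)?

Adams

Jefferson: Red 6, Blue 7, Green 6, Gold 0, Silver 4.
Adams: Red 6, Blue 6, Green 6, Gold 1, Silver 4.
Gold gets 0 under Jefferson and 1 under Adams.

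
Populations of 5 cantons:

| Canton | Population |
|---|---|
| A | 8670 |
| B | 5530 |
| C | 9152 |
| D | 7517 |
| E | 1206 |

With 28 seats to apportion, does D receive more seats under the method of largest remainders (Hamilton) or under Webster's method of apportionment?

Hamilton: A 8, B 5, C 8, D 6, E 1.
Webster: A 7, B 5, C 8, D 7, E 1.
D gets 6 under Hamilton and 7 under Webster.

Webster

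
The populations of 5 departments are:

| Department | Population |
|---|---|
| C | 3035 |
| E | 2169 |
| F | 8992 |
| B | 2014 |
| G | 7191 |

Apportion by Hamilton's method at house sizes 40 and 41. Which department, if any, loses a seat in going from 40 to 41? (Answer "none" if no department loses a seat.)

B

At 40 seats: C 5, E 4, F 15, B 4, G 12.
At 41 seats: C 5, E 4, F 16, B 3, G 13.
B drops from 4 to 3.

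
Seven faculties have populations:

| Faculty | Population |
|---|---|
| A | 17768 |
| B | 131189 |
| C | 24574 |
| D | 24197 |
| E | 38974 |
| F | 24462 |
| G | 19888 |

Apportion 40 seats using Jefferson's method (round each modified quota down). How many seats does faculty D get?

Standard divisor 281052/40 ≈ 7026.3; standard quotas: A 2.529, B 18.671, C 3.497, D 3.444, E 5.547, F 3.481, G 2.831.
Rounding down gives 2, 18, 3, 3, 5, 3, 2 = 36 seats, so the divisor must be adjusted.
With modified divisor 6400: modified quotas A 2.776, B 20.498, C 3.840, D 3.781, E 6.090, F 3.822, G 3.107.
Rounding down: A 2, B 20, C 3, D 3, E 6, F 3, G 3 (total 40).
D receives 3.

3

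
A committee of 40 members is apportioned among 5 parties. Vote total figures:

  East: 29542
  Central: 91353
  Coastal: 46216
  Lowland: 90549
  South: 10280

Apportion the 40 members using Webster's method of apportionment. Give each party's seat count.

East 4, Central 14, Coastal 7, Lowland 13, South 2

Standard divisor 267940/40 ≈ 6698.5; standard quotas: East 4.410, Central 13.638, Coastal 6.899, Lowland 13.518, South 1.535.
Rounding to the nearest integer gives 4, 14, 7, 14, 2 = 41 seats, so the divisor must be adjusted.
With modified divisor 6740: modified quotas East 4.383, Central 13.554, Coastal 6.857, Lowland 13.435, South 1.525.
Rounding to the nearest integer: East 4, Central 14, Coastal 7, Lowland 13, South 2 (total 40).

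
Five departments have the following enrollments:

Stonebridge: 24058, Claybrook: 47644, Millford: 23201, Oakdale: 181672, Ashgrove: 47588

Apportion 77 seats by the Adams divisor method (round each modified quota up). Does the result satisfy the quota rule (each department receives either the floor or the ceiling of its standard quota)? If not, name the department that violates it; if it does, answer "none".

Oakdale

Standard quotas: Stonebridge 5.715, Claybrook 11.317, Millford 5.511, Oakdale 43.153, Ashgrove 11.304.
Adams allocation: Stonebridge 6, Claybrook 12, Millford 6, Oakdale 42, Ashgrove 11.
Oakdale has quota 43.153 (lower 43, upper 44) but receives 42 — outside the quota interval.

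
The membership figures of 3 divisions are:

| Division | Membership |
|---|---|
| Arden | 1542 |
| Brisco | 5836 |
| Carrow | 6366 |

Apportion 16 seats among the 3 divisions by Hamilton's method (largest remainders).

Arden 2, Brisco 7, Carrow 7

The standard divisor is 13744/16 = 859.
Standard quotas: Arden 1.7951, Brisco 6.7939, Carrow 7.4109.
Lower quotas: Arden 1, Brisco 6, Carrow 7 (sum 14, leaving 2 seats).
Remainders in descending order: Arden 0.7951, Brisco 0.7939, Carrow 0.4109.
The surplus seats go to Arden, Brisco.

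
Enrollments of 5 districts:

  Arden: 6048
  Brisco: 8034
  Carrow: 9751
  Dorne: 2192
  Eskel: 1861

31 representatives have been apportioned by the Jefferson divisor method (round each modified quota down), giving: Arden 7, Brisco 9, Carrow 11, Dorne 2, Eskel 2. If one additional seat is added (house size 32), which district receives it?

Priority for the next seat is population ÷ (current seats + 1).
Priorities: Arden 756.000, Brisco 803.400, Carrow 812.583, Dorne 730.667, Eskel 620.333.
Highest priority: Carrow.

Carrow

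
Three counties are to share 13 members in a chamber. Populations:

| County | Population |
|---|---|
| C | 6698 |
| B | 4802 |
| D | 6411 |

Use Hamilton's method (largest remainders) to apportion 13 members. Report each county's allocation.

C=5, B=3, D=5

Standard divisor: 17911 ÷ 13 ≈ 1377.769.
Standard quotas: C 4.8615, B 3.4853, D 4.6532.
Lower quotas: C 4, B 3, D 4 (sum 11, leaving 2 seats).
Remainders in descending order: C 0.8615, D 0.6532, B 0.4853.
Largest remainders: C, D receive the extra seats.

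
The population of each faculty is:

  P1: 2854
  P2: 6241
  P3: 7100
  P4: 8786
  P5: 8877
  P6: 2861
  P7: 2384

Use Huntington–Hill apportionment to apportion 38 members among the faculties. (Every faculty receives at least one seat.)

P1: 3; P2: 6; P3: 7; P4: 8; P5: 9; P6: 3; P7: 2

With divisor 1041: modified quotas P1 2.742, P2 5.995, P3 6.820, P4 8.440, P5 8.527, P6 2.748, P7 2.290.
Geometric-mean thresholds: P1 √(2·3)=2.449, P2 √(5·6)=5.477, P3 √(6·7)=6.481, P4 √(8·9)=8.485, P5 √(8·9)=8.485, P6 √(2·3)=2.449, P7 √(2·3)=2.449.
Each quota rounded against its threshold gives P1 3, P2 6, P3 7, P4 8, P5 9, P6 3, P7 2 (total 38).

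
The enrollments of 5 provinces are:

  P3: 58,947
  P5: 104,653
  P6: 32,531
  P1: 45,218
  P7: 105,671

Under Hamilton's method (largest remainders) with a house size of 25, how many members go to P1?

Total 347020; standard divisor 347020/25 ≈ 13880.8.
Standard quotas: P3 4.2467, P5 7.5394, P6 2.3436, P1 3.2576, P7 7.6127.
Lower quotas: P3 4, P5 7, P6 2, P1 3, P7 7 (sum 23, leaving 2 seats).
Remainders in descending order: P7 0.6127, P5 0.5394, P6 0.3436, P1 0.2576, P3 0.2467.
Largest remainders: P7, P5 receive the extra seats.
P1 receives 3.

3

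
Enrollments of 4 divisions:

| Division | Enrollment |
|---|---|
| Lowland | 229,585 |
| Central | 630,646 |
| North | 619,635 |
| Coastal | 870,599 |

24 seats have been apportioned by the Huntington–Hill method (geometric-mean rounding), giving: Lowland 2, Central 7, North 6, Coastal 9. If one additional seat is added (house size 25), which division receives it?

Priority for the next seat is population ÷ (√(s·(s+1))).
Priorities: Lowland 93727.684, Central 84273.617, North 95611.756, Coastal 91769.192.
Highest priority: North.

North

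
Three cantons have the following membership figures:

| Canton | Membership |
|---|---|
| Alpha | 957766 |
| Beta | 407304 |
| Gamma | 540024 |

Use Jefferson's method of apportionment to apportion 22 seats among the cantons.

Alpha=11; Beta=5; Gamma=6

Standard divisor 1905094/22 ≈ 86595.182; standard quotas: Alpha 11.060, Beta 4.704, Gamma 6.236.
Rounding down gives 11, 4, 6 = 21 seats, so the divisor must be adjusted.
With modified divisor 80600: modified quotas Alpha 11.883, Beta 5.053, Gamma 6.700.
Rounding down: Alpha 11, Beta 5, Gamma 6 (total 22).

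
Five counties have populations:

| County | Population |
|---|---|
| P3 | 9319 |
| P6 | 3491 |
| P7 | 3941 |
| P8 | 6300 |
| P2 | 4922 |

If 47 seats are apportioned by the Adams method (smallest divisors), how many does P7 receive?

Standard divisor 27973/47 ≈ 595.17; standard quotas: P3 15.658, P6 5.866, P7 6.622, P8 10.585, P2 8.270.
Rounding up gives 16, 6, 7, 11, 9 = 49 seats, so the divisor must be adjusted.
With modified divisor 626: modified quotas P3 14.887, P6 5.577, P7 6.296, P8 10.064, P2 7.863.
Rounding up: P3 15, P6 6, P7 7, P8 11, P2 8 (total 47).
P7 receives 7.

7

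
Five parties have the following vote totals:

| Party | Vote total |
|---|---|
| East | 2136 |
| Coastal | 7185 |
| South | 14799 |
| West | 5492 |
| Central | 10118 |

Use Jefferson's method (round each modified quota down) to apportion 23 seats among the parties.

Standard divisor 39730/23 ≈ 1727.391; standard quotas: East 1.237, Coastal 4.159, South 8.567, West 3.179, Central 5.857.
Rounding down gives 1, 4, 8, 3, 5 = 21 seats, so the divisor must be adjusted.
With modified divisor 1600: modified quotas East 1.335, Coastal 4.491, South 9.249, West 3.433, Central 6.324.
Rounding down: East 1, Coastal 4, South 9, West 3, Central 6 (total 23).

East 1, Coastal 4, South 9, West 3, Central 6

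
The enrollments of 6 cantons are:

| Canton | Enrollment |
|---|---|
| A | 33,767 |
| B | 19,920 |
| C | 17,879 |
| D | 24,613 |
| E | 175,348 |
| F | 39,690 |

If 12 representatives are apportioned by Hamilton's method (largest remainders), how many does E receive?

The standard divisor is 311217/12 ≈ 25934.75.
Standard quotas: A 1.3020, B 0.7681, C 0.6894, D 0.9490, E 6.7611, F 1.5304.
Lower quotas: A 1, B 0, C 0, D 0, E 6, F 1 (sum 8, leaving 4 seats).
Remainders in descending order: D 0.9490, B 0.7681, E 0.7611, C 0.6894, F 0.5304, A 0.3020.
The surplus seats go to D, B, E, C.
E receives 7.

7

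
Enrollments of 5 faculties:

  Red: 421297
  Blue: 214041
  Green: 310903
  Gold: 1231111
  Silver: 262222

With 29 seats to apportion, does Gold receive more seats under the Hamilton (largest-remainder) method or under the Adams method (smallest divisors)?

Hamilton

Hamilton: Red 5, Blue 2, Green 4, Gold 15, Silver 3.
Adams: Red 5, Blue 3, Green 4, Gold 14, Silver 3.
Gold gets 15 under Hamilton and 14 under Adams.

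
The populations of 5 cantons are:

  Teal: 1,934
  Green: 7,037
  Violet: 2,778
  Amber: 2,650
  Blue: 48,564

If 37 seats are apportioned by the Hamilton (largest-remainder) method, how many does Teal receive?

Standard divisor: 62963 ÷ 37 ≈ 1701.703.
Standard quotas: Teal 1.1365, Green 4.1353, Violet 1.6325, Amber 1.5573, Blue 28.5385.
Lower quotas: Teal 1, Green 4, Violet 1, Amber 1, Blue 28 (sum 35, leaving 2 seats).
Remainders in descending order: Violet 0.6325, Amber 0.5573, Blue 0.5385, Teal 0.1365, Green 0.1353.
Largest remainders: Violet, Amber receive the extra seats.
Teal receives 1.

1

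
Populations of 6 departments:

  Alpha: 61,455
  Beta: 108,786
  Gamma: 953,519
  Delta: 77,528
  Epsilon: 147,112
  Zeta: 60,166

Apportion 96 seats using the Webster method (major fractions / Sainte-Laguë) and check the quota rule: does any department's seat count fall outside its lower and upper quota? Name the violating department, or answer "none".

Standard quotas: Alpha 4.188, Beta 7.414, Gamma 64.987, Delta 5.284, Epsilon 10.026, Zeta 4.101.
Webster allocation: Alpha 4, Beta 7, Gamma 66, Delta 5, Epsilon 10, Zeta 4.
Gamma has quota 64.987 (lower 64, upper 65) but receives 66 — outside the quota interval.

Gamma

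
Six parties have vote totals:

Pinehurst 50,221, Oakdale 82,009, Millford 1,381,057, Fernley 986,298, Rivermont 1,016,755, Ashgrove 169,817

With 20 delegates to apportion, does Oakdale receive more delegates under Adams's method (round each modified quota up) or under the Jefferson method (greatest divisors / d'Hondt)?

Adams

Adams: Pinehurst 1, Oakdale 1, Millford 7, Fernley 5, Rivermont 5, Ashgrove 1.
Jefferson: Pinehurst 0, Oakdale 0, Millford 8, Fernley 5, Rivermont 6, Ashgrove 1.
Oakdale gets 1 under Adams and 0 under Jefferson.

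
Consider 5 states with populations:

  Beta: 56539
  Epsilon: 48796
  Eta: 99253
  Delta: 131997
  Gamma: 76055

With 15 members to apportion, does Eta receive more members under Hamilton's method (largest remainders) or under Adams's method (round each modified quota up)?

Hamilton: Beta 2, Epsilon 2, Eta 3, Delta 5, Gamma 3.
Adams: Beta 2, Epsilon 2, Eta 4, Delta 4, Gamma 3.
Eta gets 3 under Hamilton and 4 under Adams.

Adams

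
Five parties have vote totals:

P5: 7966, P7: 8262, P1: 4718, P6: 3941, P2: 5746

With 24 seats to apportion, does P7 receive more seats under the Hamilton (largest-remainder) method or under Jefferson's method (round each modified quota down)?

Jefferson

Hamilton: P5 6, P7 6, P1 4, P6 3, P2 5.
Jefferson: P5 6, P7 7, P1 4, P6 3, P2 4.
P7 gets 6 under Hamilton and 7 under Jefferson.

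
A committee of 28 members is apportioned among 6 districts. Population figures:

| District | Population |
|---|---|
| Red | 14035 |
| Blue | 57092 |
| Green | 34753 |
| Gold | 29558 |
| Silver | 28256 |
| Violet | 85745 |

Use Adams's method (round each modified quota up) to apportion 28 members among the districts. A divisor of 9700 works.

With modified divisor 9700: modified quotas Red 1.447, Blue 5.886, Green 3.583, Gold 3.047, Silver 2.913, Violet 8.840.
Rounding up: Red 2, Blue 6, Green 4, Gold 4, Silver 3, Violet 9 (total 28).

Red 2; Blue 6; Green 4; Gold 4; Silver 3; Violet 9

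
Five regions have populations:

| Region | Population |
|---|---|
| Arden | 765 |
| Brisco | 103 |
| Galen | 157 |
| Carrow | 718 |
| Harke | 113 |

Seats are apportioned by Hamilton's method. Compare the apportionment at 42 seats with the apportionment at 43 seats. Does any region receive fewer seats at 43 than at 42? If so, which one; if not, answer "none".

Harke

At 42 seats: Arden 17, Brisco 2, Galen 4, Carrow 16, Harke 3.
At 43 seats: Arden 18, Brisco 2, Galen 4, Carrow 17, Harke 2.
Harke drops from 3 to 2.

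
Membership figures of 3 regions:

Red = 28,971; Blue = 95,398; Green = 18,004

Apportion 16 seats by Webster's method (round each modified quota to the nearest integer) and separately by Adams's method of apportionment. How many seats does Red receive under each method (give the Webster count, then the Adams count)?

Webster: Red 3, Blue 11, Green 2.
Adams: Red 4, Blue 10, Green 2.
Red gets 3 under Webster and 4 under Adams.

3 and 4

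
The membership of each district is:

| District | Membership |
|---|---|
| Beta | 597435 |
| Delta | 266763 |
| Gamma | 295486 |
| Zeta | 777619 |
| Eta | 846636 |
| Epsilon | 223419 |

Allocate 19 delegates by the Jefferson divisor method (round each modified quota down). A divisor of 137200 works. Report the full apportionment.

Beta: 4; Delta: 1; Gamma: 2; Zeta: 5; Eta: 6; Epsilon: 1

With modified divisor 137200: modified quotas Beta 4.354, Delta 1.944, Gamma 2.154, Zeta 5.668, Eta 6.171, Epsilon 1.628.
Rounding down: Beta 4, Delta 1, Gamma 2, Zeta 5, Eta 6, Epsilon 1 (total 19).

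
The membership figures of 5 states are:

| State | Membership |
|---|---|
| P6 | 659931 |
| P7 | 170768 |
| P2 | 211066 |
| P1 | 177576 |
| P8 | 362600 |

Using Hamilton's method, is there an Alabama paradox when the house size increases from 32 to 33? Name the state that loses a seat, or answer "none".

At 32 seats: P6 13, P7 4, P2 4, P1 4, P8 7.
At 33 seats: P6 14, P7 3, P2 4, P1 4, P8 8.
P7 drops from 4 to 3.

P7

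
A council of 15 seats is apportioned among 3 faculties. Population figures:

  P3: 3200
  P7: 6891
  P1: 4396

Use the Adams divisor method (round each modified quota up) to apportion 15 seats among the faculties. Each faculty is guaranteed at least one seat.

P3=3; P7=7; P1=5

Standard divisor 14487/15 ≈ 965.8; standard quotas: P3 3.313, P7 7.135, P1 4.552.
Rounding up gives 4, 8, 5 = 17 seats, so the divisor must be adjusted.
With modified divisor 1080: modified quotas P3 2.963, P7 6.381, P1 4.070.
Rounding up: P3 3, P7 7, P1 5 (total 15).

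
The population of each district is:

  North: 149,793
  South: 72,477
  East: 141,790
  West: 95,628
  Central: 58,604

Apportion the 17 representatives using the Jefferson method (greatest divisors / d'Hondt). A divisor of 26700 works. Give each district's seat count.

With modified divisor 26700: modified quotas North 5.610, South 2.714, East 5.310, West 3.582, Central 2.195.
Rounding down: North 5, South 2, East 5, West 3, Central 2 (total 17).

North: 5, South: 2, East: 5, West: 3, Central: 2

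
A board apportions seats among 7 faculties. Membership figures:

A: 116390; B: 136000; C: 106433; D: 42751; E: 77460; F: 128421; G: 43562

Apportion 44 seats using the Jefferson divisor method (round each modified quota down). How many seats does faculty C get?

7

Standard divisor 651017/44 ≈ 14795.841; standard quotas: A 7.866, B 9.192, C 7.193, D 2.889, E 5.235, F 8.680, G 2.944.
Rounding down gives 7, 9, 7, 2, 5, 8, 2 = 40 seats, so the divisor must be adjusted.
With modified divisor 13900: modified quotas A 8.373, B 9.784, C 7.657, D 3.076, E 5.573, F 9.239, G 3.134.
Rounding down: A 8, B 9, C 7, D 3, E 5, F 9, G 3 (total 44).
C receives 7.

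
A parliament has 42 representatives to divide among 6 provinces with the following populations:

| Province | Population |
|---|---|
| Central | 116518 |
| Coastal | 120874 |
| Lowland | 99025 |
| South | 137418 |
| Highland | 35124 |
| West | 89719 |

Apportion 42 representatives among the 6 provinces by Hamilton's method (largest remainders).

Central: 8, Coastal: 9, Lowland: 7, South: 10, Highland: 2, West: 6

Standard divisor: 598678 ÷ 42 ≈ 14254.238.
Standard quotas: Central 8.1743, Coastal 8.4799, Lowland 6.9471, South 9.6405, Highland 2.4641, West 6.2942.
Lower quotas: Central 8, Coastal 8, Lowland 6, South 9, Highland 2, West 6 (sum 39, leaving 3 seats).
Remainders in descending order: Lowland 0.9471, South 0.6405, Coastal 0.4799, Highland 0.4641, West 0.2942, Central 0.1743.
Largest remainders: Lowland, South, Coastal receive the extra seats.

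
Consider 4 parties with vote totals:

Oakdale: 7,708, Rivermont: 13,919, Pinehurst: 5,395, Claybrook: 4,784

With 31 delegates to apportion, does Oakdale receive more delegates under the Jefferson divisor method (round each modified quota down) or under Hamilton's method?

Jefferson: Oakdale 8, Rivermont 14, Pinehurst 5, Claybrook 4.
Hamilton: Oakdale 7, Rivermont 14, Pinehurst 5, Claybrook 5.
Oakdale gets 8 under Jefferson and 7 under Hamilton.

Jefferson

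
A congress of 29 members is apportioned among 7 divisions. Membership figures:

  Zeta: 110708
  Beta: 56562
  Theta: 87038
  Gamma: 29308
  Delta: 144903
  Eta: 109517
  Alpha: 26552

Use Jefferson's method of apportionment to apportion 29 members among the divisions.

Zeta: 6; Beta: 3; Theta: 4; Gamma: 1; Delta: 8; Eta: 6; Alpha: 1

Standard divisor 564588/29 ≈ 19468.552; standard quotas: Zeta 5.687, Beta 2.905, Theta 4.471, Gamma 1.505, Delta 7.443, Eta 5.625, Alpha 1.364.
Rounding down gives 5, 2, 4, 1, 7, 5, 1 = 25 seats, so the divisor must be adjusted.
With modified divisor 17800: modified quotas Zeta 6.220, Beta 3.178, Theta 4.890, Gamma 1.647, Delta 8.141, Eta 6.153, Alpha 1.492.
Rounding down: Zeta 6, Beta 3, Theta 4, Gamma 1, Delta 8, Eta 6, Alpha 1 (total 29).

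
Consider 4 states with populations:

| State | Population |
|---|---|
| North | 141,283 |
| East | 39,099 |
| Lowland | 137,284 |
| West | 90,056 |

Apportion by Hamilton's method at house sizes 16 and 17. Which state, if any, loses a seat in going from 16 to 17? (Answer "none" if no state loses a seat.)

At 16 seats: North 6, East 2, Lowland 5, West 3.
At 17 seats: North 6, East 1, Lowland 6, West 4.
East drops from 2 to 1.

East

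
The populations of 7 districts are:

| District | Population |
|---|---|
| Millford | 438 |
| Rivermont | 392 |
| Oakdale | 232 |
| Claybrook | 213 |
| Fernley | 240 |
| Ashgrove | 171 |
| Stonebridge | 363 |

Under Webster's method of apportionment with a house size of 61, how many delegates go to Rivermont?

12

Standard divisor 2049/61 ≈ 33.59; standard quotas: Millford 13.040, Rivermont 11.670, Oakdale 6.907, Claybrook 6.341, Fernley 7.145, Ashgrove 5.091, Stonebridge 10.807.
Rounding to the nearest integer gives Millford 13, Rivermont 12, Oakdale 7, Claybrook 6, Fernley 7, Ashgrove 5, Stonebridge 11 — total 61, matching the house size, so no adjustment is needed.
Rivermont receives 12.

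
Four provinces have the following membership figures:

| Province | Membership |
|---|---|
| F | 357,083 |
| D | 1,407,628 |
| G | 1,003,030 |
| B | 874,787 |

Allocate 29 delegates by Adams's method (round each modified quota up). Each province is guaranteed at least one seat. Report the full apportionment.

Standard divisor 3642528/29 ≈ 125604.414; standard quotas: F 2.843, D 11.207, G 7.986, B 6.965.
Rounding up gives 3, 12, 8, 7 = 30 seats, so the divisor must be adjusted.
With modified divisor 134400: modified quotas F 2.657, D 10.473, G 7.463, B 6.509.
Rounding up: F 3, D 11, G 8, B 7 (total 29).

F=3; D=11; G=8; B=7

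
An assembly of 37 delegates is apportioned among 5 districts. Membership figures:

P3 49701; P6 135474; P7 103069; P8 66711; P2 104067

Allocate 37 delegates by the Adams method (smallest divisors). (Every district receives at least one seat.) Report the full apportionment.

P3: 4, P6: 11, P7: 8, P8: 6, P2: 8

Standard divisor 459022/37 ≈ 12406; standard quotas: P3 4.006, P6 10.920, P7 8.308, P8 5.377, P2 8.388.
Rounding up gives 5, 11, 9, 6, 9 = 40 seats, so the divisor must be adjusted.
With modified divisor 13200: modified quotas P3 3.765, P6 10.263, P7 7.808, P8 5.054, P2 7.884.
Rounding up: P3 4, P6 11, P7 8, P8 6, P2 8 (total 37).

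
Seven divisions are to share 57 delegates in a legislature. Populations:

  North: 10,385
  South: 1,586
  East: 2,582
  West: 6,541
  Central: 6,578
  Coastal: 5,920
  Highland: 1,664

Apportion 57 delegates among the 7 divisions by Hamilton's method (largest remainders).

The standard divisor is 35256/57 ≈ 618.526.
Standard quotas: North 16.7899, South 2.5642, East 4.1744, West 10.5751, Central 10.6350, Coastal 9.5711, Highland 2.6903.
Lower quotas: North 16, South 2, East 4, West 10, Central 10, Coastal 9, Highland 2 (sum 53, leaving 4 seats).
Remainders in descending order: North 0.7899, Highland 0.6903, Central 0.6350, West 0.5751, Coastal 0.5711, South 0.5642, East 0.1744.
The surplus seats go to North, Highland, Central, West.

North: 17; South: 2; East: 4; West: 11; Central: 11; Coastal: 9; Highland: 3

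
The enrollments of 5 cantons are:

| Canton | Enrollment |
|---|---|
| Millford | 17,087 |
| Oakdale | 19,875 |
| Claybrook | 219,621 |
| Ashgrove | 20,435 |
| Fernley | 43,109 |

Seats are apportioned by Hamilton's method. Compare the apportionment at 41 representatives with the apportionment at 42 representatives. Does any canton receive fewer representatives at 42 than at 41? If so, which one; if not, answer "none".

Oakdale

At 41 seats: Millford 2, Oakdale 3, Claybrook 28, Ashgrove 3, Fernley 5.
At 42 seats: Millford 2, Oakdale 2, Claybrook 29, Ashgrove 3, Fernley 6.
Oakdale drops from 3 to 2.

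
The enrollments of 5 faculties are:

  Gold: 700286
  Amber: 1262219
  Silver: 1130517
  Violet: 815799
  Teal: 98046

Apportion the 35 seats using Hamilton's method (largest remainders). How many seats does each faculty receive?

Gold=6; Amber=11; Silver=10; Violet=7; Teal=1

The standard divisor is 4006867/35 ≈ 114481.914.
Standard quotas: Gold 6.1170, Amber 11.0255, Silver 9.8751, Violet 7.1260, Teal 0.8564.
Lower quotas: Gold 6, Amber 11, Silver 9, Violet 7, Teal 0 (sum 33, leaving 2 seats).
Remainders in descending order: Silver 0.8751, Teal 0.8564, Violet 0.1260, Gold 0.1170, Amber 0.0255.
Largest remainders: Silver, Teal receive the extra seats.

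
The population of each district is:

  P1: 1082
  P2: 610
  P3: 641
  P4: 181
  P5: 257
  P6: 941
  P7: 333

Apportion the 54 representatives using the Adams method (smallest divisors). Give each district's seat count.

Standard divisor 4045/54 ≈ 74.907; standard quotas: P1 14.444, P2 8.143, P3 8.557, P4 2.416, P5 3.431, P6 12.562, P7 4.445.
Rounding up gives 15, 9, 9, 3, 4, 13, 5 = 58 seats, so the divisor must be adjusted.
With modified divisor 82: modified quotas P1 13.195, P2 7.439, P3 7.817, P4 2.207, P5 3.134, P6 11.476, P7 4.061.
Rounding up: P1 14, P2 8, P3 8, P4 3, P5 4, P6 12, P7 5 (total 54).

P1: 14; P2: 8; P3: 8; P4: 3; P5: 4; P6: 12; P7: 5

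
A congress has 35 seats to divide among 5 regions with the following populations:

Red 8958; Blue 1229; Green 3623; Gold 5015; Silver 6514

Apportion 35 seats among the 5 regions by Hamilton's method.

Red 12; Blue 2; Green 5; Gold 7; Silver 9

Total 25339; standard divisor 25339/35 ≈ 723.971.
Standard quotas: Red 12.3734, Blue 1.6976, Green 5.0043, Gold 6.9271, Silver 8.9976.
Lower quotas: Red 12, Blue 1, Green 5, Gold 6, Silver 8 (sum 32, leaving 3 seats).
Remainders in descending order: Silver 0.9976, Gold 0.9271, Blue 0.6976, Red 0.3734, Green 0.0043.
Largest remainders: Silver, Gold, Blue receive the extra seats.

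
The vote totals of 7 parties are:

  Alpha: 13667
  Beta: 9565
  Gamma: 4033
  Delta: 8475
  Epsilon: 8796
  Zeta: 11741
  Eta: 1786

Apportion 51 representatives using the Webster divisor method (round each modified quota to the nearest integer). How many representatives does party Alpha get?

Standard divisor 58063/51 ≈ 1138.49; standard quotas: Alpha 12.004, Beta 8.401, Gamma 3.542, Delta 7.444, Epsilon 7.726, Zeta 10.313, Eta 1.569.
Rounding to the nearest integer gives Alpha 12, Beta 8, Gamma 4, Delta 7, Epsilon 8, Zeta 10, Eta 2 — total 51, matching the house size, so no adjustment is needed.
Alpha receives 12.

12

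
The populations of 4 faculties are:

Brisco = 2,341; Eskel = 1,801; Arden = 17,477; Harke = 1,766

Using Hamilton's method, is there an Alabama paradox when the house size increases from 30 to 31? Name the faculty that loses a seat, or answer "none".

none

At 30 seats: Brisco 3, Eskel 2, Arden 23, Harke 2.
At 31 seats: Brisco 3, Eskel 3, Arden 23, Harke 2.
No faculty's allocation decreased.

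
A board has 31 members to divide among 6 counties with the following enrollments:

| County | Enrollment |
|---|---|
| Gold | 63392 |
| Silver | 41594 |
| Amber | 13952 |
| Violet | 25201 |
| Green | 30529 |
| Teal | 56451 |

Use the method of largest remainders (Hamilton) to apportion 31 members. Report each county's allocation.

Gold: 8; Silver: 6; Amber: 2; Violet: 3; Green: 4; Teal: 8

The standard divisor is 231119/31 ≈ 7455.452.
Standard quotas: Gold 8.5028, Silver 5.5790, Amber 1.8714, Violet 3.3802, Green 4.0949, Teal 7.5718.
Lower quotas: Gold 8, Silver 5, Amber 1, Violet 3, Green 4, Teal 7 (sum 28, leaving 3 seats).
Remainders in descending order: Amber 0.8714, Silver 0.5790, Teal 0.5718, Gold 0.5028, Violet 0.3802, Green 0.0949.
The surplus seats go to Amber, Silver, Teal.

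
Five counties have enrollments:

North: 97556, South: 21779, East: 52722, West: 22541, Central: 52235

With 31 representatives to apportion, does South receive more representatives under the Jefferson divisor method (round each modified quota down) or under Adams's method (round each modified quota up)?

Jefferson: North 13, South 2, East 7, West 3, Central 6.
Adams: North 12, South 3, East 7, West 3, Central 6.
South gets 2 under Jefferson and 3 under Adams.

Adams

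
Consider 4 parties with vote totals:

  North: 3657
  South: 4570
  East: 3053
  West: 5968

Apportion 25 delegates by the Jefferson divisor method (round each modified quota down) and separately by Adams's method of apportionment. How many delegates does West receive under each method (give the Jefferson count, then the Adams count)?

Jefferson: North 5, South 7, East 4, West 9.
Adams: North 5, South 7, East 5, West 8.
West gets 9 under Jefferson and 8 under Adams.

9 and 8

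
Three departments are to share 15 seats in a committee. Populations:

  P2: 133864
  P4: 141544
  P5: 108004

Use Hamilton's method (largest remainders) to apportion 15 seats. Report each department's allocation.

P2=5, P4=6, P5=4

Total 383412; standard divisor 383412/15 ≈ 25560.8.
Standard quotas: P2 5.2371, P4 5.5375, P5 4.2254.
Lower quotas: P2 5, P4 5, P5 4 (sum 14, leaving 1 seat).
Remainders in descending order: P4 0.5375, P2 0.2371, P5 0.2254.
The surplus seat goes to P4.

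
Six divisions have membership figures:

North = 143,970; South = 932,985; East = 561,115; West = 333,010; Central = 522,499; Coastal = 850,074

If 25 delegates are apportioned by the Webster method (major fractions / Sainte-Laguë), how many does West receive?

3

Standard divisor 3343653/25 ≈ 133746.12; standard quotas: North 1.076, South 6.976, East 4.195, West 2.490, Central 3.907, Coastal 6.356.
Rounding to the nearest integer gives 1, 7, 4, 2, 4, 6 = 24 seats, so the divisor must be adjusted.
With modified divisor 132000: modified quotas North 1.091, South 7.068, East 4.251, West 2.523, Central 3.958, Coastal 6.440.
Rounding to the nearest integer: North 1, South 7, East 4, West 3, Central 4, Coastal 6 (total 25).
West receives 3.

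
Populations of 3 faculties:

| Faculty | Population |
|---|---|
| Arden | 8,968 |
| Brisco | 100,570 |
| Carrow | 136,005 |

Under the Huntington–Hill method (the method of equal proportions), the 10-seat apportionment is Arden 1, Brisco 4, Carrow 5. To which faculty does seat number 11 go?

Priority for the next seat is population ÷ (√(s·(s+1))).
Priorities: Arden 6341.334, Brisco 22488.136, Carrow 24831.002.
Highest priority: Carrow.

Carrow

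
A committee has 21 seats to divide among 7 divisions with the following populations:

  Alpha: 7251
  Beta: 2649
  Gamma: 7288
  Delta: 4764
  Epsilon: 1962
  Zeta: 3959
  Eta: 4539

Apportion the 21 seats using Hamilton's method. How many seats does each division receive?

Alpha: 5, Beta: 2, Gamma: 5, Delta: 3, Epsilon: 1, Zeta: 2, Eta: 3

The standard divisor is 32412/21 ≈ 1543.429.
Standard quotas: Alpha 4.6980, Beta 1.7163, Gamma 4.7220, Delta 3.0866, Epsilon 1.2712, Zeta 2.5651, Eta 2.9409.
Lower quotas: Alpha 4, Beta 1, Gamma 4, Delta 3, Epsilon 1, Zeta 2, Eta 2 (sum 17, leaving 4 seats).
Remainders in descending order: Eta 0.9409, Gamma 0.7220, Beta 0.7163, Alpha 0.6980, Zeta 0.5651, Epsilon 0.2712, Delta 0.0866.
The surplus seats go to Eta, Gamma, Beta, Alpha.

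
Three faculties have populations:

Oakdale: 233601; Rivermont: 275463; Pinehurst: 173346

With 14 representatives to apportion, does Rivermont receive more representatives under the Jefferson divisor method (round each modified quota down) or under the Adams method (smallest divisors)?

Jefferson: Oakdale 5, Rivermont 6, Pinehurst 3.
Adams: Oakdale 5, Rivermont 5, Pinehurst 4.
Rivermont gets 6 under Jefferson and 5 under Adams.

Jefferson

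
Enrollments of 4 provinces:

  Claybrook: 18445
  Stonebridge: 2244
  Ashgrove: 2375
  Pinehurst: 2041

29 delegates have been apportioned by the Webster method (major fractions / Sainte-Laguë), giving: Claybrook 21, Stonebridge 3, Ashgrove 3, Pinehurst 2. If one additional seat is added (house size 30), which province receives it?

Claybrook

Priority for the next seat is population ÷ (current seats + 0.5).
Priorities: Claybrook 857.907, Stonebridge 641.143, Ashgrove 678.571, Pinehurst 816.400.
Highest priority: Claybrook.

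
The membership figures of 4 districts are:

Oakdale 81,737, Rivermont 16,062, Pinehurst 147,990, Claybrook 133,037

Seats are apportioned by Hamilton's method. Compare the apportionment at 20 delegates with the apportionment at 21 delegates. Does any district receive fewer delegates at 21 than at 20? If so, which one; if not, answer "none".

none

At 20 seats: Oakdale 4, Rivermont 1, Pinehurst 8, Claybrook 7.
At 21 seats: Oakdale 5, Rivermont 1, Pinehurst 8, Claybrook 7.
No district's allocation decreased.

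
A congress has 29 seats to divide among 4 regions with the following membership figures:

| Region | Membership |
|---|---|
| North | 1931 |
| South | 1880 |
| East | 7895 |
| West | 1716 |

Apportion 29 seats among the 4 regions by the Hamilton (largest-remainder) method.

North 4; South 4; East 17; West 4

Standard divisor: 13422 ÷ 29 ≈ 462.828.
Standard quotas: North 4.1722, South 4.0620, East 17.0582, West 3.7076.
Lower quotas: North 4, South 4, East 17, West 3 (sum 28, leaving 1 seat).
Remainders in descending order: West 0.7076, North 0.1722, South 0.0620, East 0.0582.
The surplus seat goes to West.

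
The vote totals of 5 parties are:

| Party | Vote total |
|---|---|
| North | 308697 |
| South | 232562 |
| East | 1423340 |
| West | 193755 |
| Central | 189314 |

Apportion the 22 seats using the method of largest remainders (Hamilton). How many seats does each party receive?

North 3; South 2; East 13; West 2; Central 2

Standard divisor: 2347668 ÷ 22 ≈ 106712.182.
Standard quotas: North 2.8928, South 2.1793, East 13.3381, West 1.8157, Central 1.7741.
Lower quotas: North 2, South 2, East 13, West 1, Central 1 (sum 19, leaving 3 seats).
Remainders in descending order: North 0.8928, West 0.8157, Central 0.7741, East 0.3381, South 0.1793.
The surplus seats go to North, West, Central.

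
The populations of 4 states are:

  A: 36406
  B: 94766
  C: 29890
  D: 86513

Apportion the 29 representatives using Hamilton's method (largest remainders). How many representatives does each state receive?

A=4; B=11; C=4; D=10

Total 247575; standard divisor 247575/29 ≈ 8537.069.
Standard quotas: A 4.2645, B 11.1005, C 3.5012, D 10.1338.
Lower quotas: A 4, B 11, C 3, D 10 (sum 28, leaving 1 seat).
Remainders in descending order: C 0.5012, A 0.2645, D 0.1338, B 0.1005.
Largest remainder: C receives the extra seat.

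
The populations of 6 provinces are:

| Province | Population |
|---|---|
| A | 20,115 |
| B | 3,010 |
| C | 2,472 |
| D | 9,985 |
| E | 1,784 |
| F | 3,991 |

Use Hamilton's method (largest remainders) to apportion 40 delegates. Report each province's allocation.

The standard divisor is 41357/40 ≈ 1033.925.
Standard quotas: A 19.4550, B 2.9112, C 2.3909, D 9.6574, E 1.7255, F 3.8600.
Lower quotas: A 19, B 2, C 2, D 9, E 1, F 3 (sum 36, leaving 4 seats).
Remainders in descending order: B 0.9112, F 0.8600, E 0.7255, D 0.6574, A 0.4550, C 0.3909.
Largest remainders: B, F, E, D receive the extra seats.

A 19, B 3, C 2, D 10, E 2, F 4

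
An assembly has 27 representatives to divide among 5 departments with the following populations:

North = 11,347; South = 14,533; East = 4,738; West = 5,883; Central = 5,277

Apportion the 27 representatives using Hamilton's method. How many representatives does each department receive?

The standard divisor is 41778/27 ≈ 1547.333.
Standard quotas: North 7.3333, South 9.3923, East 3.0620, West 3.8020, Central 3.4104.
Lower quotas: North 7, South 9, East 3, West 3, Central 3 (sum 25, leaving 2 seats).
Remainders in descending order: West 0.8020, Central 0.4104, South 0.3923, North 0.3333, East 0.0620.
Largest remainders: West, Central receive the extra seats.

North: 7, South: 9, East: 3, West: 4, Central: 4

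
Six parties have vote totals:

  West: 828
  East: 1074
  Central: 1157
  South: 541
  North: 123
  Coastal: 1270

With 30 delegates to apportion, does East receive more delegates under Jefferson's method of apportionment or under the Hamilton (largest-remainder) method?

Jefferson

Jefferson: West 5, East 7, Central 7, South 3, North 0, Coastal 8.
Hamilton: West 5, East 6, Central 7, South 3, North 1, Coastal 8.
East gets 7 under Jefferson and 6 under Hamilton.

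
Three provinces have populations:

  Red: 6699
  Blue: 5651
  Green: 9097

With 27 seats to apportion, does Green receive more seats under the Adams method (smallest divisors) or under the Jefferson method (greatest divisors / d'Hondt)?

Jefferson

Adams: Red 9, Blue 7, Green 11.
Jefferson: Red 8, Blue 7, Green 12.
Green gets 11 under Adams and 12 under Jefferson.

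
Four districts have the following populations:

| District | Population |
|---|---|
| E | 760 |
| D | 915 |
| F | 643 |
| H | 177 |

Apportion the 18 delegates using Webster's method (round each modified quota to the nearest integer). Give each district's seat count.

Standard divisor 2495/18 ≈ 138.611; standard quotas: E 5.483, D 6.601, F 4.639, H 1.277.
Rounding to the nearest integer gives E 5, D 7, F 5, H 1 — total 18, matching the house size, so no adjustment is needed.

E 5, D 7, F 5, H 1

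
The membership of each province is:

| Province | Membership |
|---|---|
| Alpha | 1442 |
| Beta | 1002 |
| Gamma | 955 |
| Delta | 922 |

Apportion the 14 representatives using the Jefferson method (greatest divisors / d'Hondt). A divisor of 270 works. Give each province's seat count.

With modified divisor 270: modified quotas Alpha 5.341, Beta 3.711, Gamma 3.537, Delta 3.415.
Rounding down: Alpha 5, Beta 3, Gamma 3, Delta 3 (total 14).

Alpha 5, Beta 3, Gamma 3, Delta 3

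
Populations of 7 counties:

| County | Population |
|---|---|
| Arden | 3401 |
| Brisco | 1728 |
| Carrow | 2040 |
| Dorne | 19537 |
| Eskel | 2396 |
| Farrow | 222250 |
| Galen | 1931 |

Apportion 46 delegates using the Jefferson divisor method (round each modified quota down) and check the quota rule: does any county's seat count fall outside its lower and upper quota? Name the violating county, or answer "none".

Farrow

Standard quotas: Arden 0.618, Brisco 0.314, Carrow 0.370, Dorne 3.548, Eskel 0.435, Farrow 40.364, Galen 0.351.
Jefferson allocation: Arden 0, Brisco 0, Carrow 0, Dorne 3, Eskel 0, Farrow 43, Galen 0.
Farrow has quota 40.364 (lower 40, upper 41) but receives 43 — outside the quota interval.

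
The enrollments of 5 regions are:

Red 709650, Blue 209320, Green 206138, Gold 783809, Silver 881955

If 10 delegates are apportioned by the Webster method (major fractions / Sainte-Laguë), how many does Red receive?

2

Standard divisor 2790872/10 ≈ 279087.2; standard quotas: Red 2.543, Blue 0.750, Green 0.739, Gold 2.808, Silver 3.160.
Rounding to the nearest integer gives 3, 1, 1, 3, 3 = 11 seats, so the divisor must be adjusted.
With modified divisor 298700: modified quotas Red 2.376, Blue 0.701, Green 0.690, Gold 2.624, Silver 2.953.
Rounding to the nearest integer: Red 2, Blue 1, Green 1, Gold 3, Silver 3 (total 10).
Red receives 2.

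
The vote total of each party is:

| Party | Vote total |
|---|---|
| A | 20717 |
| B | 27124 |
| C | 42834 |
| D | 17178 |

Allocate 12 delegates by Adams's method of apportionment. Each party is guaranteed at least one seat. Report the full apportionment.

A 2, B 3, C 5, D 2

Standard divisor 107853/12 ≈ 8987.75; standard quotas: A 2.305, B 3.018, C 4.766, D 1.911.
Rounding up gives 3, 4, 5, 2 = 14 seats, so the divisor must be adjusted.
With modified divisor 10500: modified quotas A 1.973, B 2.583, C 4.079, D 1.636.
Rounding up: A 2, B 3, C 5, D 2 (total 12).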